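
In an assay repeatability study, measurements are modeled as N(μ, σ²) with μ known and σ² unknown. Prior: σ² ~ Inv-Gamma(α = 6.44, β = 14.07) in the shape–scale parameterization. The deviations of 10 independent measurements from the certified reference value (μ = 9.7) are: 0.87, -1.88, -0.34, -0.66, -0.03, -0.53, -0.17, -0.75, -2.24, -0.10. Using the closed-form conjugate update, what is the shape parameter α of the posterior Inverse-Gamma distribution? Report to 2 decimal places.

11.44

With known mean μ and an Inverse-Gamma(α, β) prior on σ², the Normal likelihood is conjugate: posterior is Inv-Gamma(α + n/2, β + Σ(xᵢ−μ)²/2).
Σ(xᵢ−μ)² = (0.87)² + (-1.88)² + (-0.34)² + (-0.66)² + (-0.03)² + (-0.53)² + (-0.17)² + (-0.75)² + (-2.24)² + (-0.10)² = 10.7433.
Posterior: Inv-Gamma(6.44 + 10/2, 14.07 + 10.7433/2) = Inv-Gamma(11.44, 19.44165).
Posterior α = 11.44.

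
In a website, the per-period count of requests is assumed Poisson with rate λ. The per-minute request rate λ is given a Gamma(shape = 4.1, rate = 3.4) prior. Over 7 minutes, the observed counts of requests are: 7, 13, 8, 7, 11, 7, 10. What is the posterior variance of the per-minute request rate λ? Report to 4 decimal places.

With a Gamma(shape α, rate β) prior, the Poisson likelihood is conjugate: the posterior is Gamma(α + ΣXᵢ, β + n).
Sum of counts S = 63 over n = 7 minutes.
Posterior: Gamma(α+S, β+n) = Gamma(4.1+63, 3.4+7) = Gamma(67.1, 10.4).
Var = α/β² = 67.1/10.4² = 0.6204.

0.6204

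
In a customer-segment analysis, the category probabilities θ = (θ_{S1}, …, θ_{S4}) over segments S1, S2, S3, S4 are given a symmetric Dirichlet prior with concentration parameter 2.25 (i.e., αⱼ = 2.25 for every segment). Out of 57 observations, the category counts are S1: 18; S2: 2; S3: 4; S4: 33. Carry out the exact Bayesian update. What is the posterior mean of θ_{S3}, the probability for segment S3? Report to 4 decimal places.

0.0947

The Dirichlet prior is conjugate to the Multinomial likelihood: each posterior αⱼ = prior αⱼ + observed count nⱼ.
Posterior concentration: (20.25, 4.25, 6.25, 35.25), total = 66.00.
E[θ_{S3}|data] = α_{S3}/Σα = 6.25/66.00 = 0.0947.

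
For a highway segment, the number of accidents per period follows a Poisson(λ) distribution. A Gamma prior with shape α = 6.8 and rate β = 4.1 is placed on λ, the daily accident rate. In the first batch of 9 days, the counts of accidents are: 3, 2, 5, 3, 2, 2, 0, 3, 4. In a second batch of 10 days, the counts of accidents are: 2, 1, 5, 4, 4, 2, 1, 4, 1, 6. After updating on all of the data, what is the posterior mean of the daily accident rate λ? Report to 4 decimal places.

2.6320

With a Gamma(shape α, rate β) prior, the Poisson likelihood is conjugate: the posterior is Gamma(α + ΣXᵢ, β + n).
Batch 1: sum of counts S = 24 over n = 9 days.
After batch 1: Gamma(α+S, β+n) = Gamma(6.8+24, 4.1+9) = Gamma(30.8, 13.1).
Batch 2: sum of counts S = 30 over n = 10 days.
After batch 2: Gamma(α+S, β+n) = Gamma(30.8+30, 13.1+10) = Gamma(60.8, 23.1).
Posterior mean = α/β = 60.8/23.1 = 2.6320.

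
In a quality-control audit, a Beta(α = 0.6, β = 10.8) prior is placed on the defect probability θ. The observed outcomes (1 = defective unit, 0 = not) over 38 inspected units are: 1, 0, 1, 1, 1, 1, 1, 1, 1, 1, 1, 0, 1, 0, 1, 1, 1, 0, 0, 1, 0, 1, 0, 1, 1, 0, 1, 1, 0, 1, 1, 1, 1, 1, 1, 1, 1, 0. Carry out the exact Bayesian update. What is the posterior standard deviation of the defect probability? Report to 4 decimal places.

0.0695

The Beta prior is conjugate to a Binomial/Bernoulli likelihood; the update adds successes to α and failures to β.
Posterior: Beta(α+k, β+n−k) = Beta(0.6+28, 10.8+10) = Beta(28.6, 20.8).
Var = αβ/((α+β)²(α+β+1)) = 28.6·20.8/(49.4²·50.4) = 0.00483665; SD = √0.00483665 = 0.0695.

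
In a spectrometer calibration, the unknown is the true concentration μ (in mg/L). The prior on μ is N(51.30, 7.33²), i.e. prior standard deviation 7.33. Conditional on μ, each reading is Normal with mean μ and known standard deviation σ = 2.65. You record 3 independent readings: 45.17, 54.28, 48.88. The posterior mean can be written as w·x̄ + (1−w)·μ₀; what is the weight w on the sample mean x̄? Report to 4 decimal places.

For Normal data with known variance σ², a Normal(μ₀, σ₀²) prior on μ is conjugate. Posterior precision = 1/σ₀² + n/σ²; posterior mean is the precision-weighted average of μ₀ and x̄.
σ₀² = 7.33² = 53.7289, σ² = 2.65² = 7.0225. Prior precision 1/σ₀² = 1/53.7289; data precision n/σ² = 3/7.0225.
w = (n/σ²)/(1/σ₀² + n/σ²) = n·σ₀²/(σ² + n·σ₀²) = 3·53.7289/(7.0225 + 3·53.7289) = 161.1867/168.2092 = 0.9583.

0.9583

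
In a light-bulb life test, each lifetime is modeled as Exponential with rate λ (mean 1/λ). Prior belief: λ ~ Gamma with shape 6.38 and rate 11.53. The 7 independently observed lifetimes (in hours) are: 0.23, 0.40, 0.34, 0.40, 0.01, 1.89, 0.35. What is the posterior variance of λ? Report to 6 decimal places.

With a Gamma(shape α, rate β) prior on the exponential rate λ, the posterior after n observations with total T = Σxᵢ is Gamma(α+n, β+T).
Sum of observations T = 3.62 hours; n = 7.
Posterior: Gamma(6.38+7, 11.53+3.62) = Gamma(13.38, 15.15).
Var = α/β² = 0.058295.

0.058295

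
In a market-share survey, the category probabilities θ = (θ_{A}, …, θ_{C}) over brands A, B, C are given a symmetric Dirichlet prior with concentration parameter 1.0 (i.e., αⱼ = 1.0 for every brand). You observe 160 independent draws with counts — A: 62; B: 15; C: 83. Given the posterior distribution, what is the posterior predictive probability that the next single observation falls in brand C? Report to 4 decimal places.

The Dirichlet prior is conjugate to the Multinomial likelihood: each posterior αⱼ = prior αⱼ + observed count nⱼ.
Posterior concentration: (63.0, 16.0, 84.0), total = 163.0.
P(next = C | data) = α_{C}/Σα = 0.5153.

0.5153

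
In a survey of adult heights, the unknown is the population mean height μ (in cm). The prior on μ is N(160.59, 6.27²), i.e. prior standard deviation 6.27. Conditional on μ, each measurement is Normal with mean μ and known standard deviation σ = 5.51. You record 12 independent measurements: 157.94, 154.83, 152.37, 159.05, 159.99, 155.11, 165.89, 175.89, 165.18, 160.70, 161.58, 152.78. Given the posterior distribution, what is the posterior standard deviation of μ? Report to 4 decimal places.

For Normal data with known variance σ², a Normal(μ₀, σ₀²) prior on μ is conjugate. Posterior precision = 1/σ₀² + n/σ²; posterior mean is the precision-weighted average of μ₀ and x̄.
σ₀² = 6.27² = 39.3129, σ² = 5.51² = 30.3601; σ² + n·σ₀² = 30.3601 + 12·39.3129 = 502.1149.
Posterior precision = 1/σ₀² + n/σ² = 1/39.3129 + 12/30.3601 = (σ² + n·σ₀²)/(σ₀²σ²) = 502.1149/(39.3129·30.3601); posterior variance σₙ² = σ₀²σ²/(σ² + n·σ₀²) = 39.3129·30.3601/502.1149 = 2.377033.
Posterior SD = √σₙ² = √(39.3129·30.3601/502.1149) = 1.5418.

1.5418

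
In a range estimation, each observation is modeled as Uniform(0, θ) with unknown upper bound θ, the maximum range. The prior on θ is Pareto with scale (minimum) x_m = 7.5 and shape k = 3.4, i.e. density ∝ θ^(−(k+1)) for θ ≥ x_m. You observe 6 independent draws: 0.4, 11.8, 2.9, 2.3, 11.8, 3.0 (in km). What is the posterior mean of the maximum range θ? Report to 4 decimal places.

A Pareto(scale x_m, shape k) prior on the upper bound θ of Uniform(0, θ) is conjugate: posterior is Pareto(max(x_m, max xᵢ), k + n).
Sample maximum = 11.8; prior scale x_m = 7.5 → posterior scale = max = 11.8.
Posterior shape = 3.4 + 6 = 9.4.
E[θ|data] = k·x_m/(k−1) = 9.4·11.8/8.4 = 13.2048.

13.2048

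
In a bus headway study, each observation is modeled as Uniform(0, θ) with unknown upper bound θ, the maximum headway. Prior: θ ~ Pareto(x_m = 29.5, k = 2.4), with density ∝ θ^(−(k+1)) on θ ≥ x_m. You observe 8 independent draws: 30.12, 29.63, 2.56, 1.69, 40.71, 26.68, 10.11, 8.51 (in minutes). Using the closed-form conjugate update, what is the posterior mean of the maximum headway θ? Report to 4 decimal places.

45.0409

A Pareto(scale x_m, shape k) prior on the upper bound θ of Uniform(0, θ) is conjugate: posterior is Pareto(max(x_m, max xᵢ), k + n).
Sample maximum = 40.71; prior scale x_m = 29.5 → posterior scale = max = 40.71.
Posterior shape = 2.4 + 8 = 10.4.
E[θ|data] = k·x_m/(k−1) = 10.4·40.71/9.4 = 45.0409.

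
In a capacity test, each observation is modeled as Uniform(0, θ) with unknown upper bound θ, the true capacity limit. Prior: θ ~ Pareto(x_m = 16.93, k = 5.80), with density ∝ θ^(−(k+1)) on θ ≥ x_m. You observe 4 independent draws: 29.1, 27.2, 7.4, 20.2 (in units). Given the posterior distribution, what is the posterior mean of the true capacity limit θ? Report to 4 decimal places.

32.4068

A Pareto(scale x_m, shape k) prior on the upper bound θ of Uniform(0, θ) is conjugate: posterior is Pareto(max(x_m, max xᵢ), k + n).
Sample maximum = 29.1; prior scale x_m = 16.93 → posterior scale = max = 29.10.
Posterior shape = 5.80 + 4 = 9.80.
E[θ|data] = k·x_m/(k−1) = 9.80·29.10/8.80 = 32.4068.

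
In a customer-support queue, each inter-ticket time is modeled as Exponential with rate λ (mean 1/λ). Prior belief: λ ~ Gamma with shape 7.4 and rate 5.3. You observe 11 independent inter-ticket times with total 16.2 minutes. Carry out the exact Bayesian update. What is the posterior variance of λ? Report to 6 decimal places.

With a Gamma(shape α, rate β) prior on the exponential rate λ, the posterior after n observations with total T = Σxᵢ is Gamma(α+n, β+T).
Posterior: Gamma(7.4+11, 5.3+16.2) = Gamma(18.4, 21.5).
Var = α/β² = 0.039805.

0.039805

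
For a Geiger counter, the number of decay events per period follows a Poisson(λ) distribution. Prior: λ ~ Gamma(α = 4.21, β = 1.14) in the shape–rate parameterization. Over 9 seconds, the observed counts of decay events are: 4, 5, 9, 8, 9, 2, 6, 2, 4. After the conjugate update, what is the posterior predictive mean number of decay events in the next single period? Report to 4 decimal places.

With a Gamma(shape α, rate β) prior, the Poisson likelihood is conjugate: the posterior is Gamma(α + ΣXᵢ, β + n).
Sum of counts S = 49 over n = 9 seconds.
Posterior: Gamma(α+S, β+n) = Gamma(4.21+49, 1.14+9) = Gamma(53.21, 10.14).
The predictive distribution for one future period is NegBinom with mean α/β = 5.2475.

5.2475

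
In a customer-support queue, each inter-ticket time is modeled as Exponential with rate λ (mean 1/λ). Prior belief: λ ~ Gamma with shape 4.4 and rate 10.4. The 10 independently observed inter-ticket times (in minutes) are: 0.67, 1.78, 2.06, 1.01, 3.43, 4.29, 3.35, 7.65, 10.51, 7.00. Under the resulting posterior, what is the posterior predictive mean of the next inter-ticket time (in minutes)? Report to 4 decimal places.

With a Gamma(shape α, rate β) prior on the exponential rate λ, the posterior after n observations with total T = Σxᵢ is Gamma(α+n, β+T).
Sum of observations T = 41.75 minutes; n = 10.
Posterior: Gamma(4.4+10, 10.4+41.75) = Gamma(14.4, 52.15).
The predictive distribution for the next observation is Lomax; its mean is β/(α−1) = 52.15/13.4 = 3.8918.

3.8918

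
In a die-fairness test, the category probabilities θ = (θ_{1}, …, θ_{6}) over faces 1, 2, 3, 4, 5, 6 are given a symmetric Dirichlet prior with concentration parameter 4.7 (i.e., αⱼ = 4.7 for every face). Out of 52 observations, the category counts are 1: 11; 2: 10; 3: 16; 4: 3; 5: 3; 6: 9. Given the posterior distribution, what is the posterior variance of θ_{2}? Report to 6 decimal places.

The Dirichlet prior is conjugate to the Multinomial likelihood: each posterior αⱼ = prior αⱼ + observed count nⱼ.
Posterior concentration: (15.7, 14.7, 20.7, 7.7, 7.7, 13.7), total = 80.2.
Var[θ_j] = α_j(Σα−α_j)/((Σα)²(Σα+1)) = 14.7·65.5/(80.2²·81.2) = 0.001844.

0.001844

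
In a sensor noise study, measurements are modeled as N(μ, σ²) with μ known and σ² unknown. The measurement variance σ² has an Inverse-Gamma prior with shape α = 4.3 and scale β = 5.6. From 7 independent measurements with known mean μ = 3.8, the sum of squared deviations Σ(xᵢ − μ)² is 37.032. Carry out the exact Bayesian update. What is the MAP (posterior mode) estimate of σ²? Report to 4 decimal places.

With known mean μ and an Inverse-Gamma(α, β) prior on σ², the Normal likelihood is conjugate: posterior is Inv-Gamma(α + n/2, β + Σ(xᵢ−μ)²/2).
Posterior: Inv-Gamma(4.3 + 7/2, 5.6 + 37.032/2) = Inv-Gamma(7.80, 24.1160).
Mode = β/(α+1) = 24.1160/8.80 = 2.7405.

2.7405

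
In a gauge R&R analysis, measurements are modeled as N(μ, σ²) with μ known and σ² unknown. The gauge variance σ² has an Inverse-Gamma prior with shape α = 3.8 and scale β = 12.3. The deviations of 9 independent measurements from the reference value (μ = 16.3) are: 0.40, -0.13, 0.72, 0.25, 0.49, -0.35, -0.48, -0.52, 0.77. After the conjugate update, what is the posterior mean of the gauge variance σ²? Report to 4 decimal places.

With known mean μ and an Inverse-Gamma(α, β) prior on σ², the Normal likelihood is conjugate: posterior is Inv-Gamma(α + n/2, β + Σ(xᵢ−μ)²/2).
Σ(xᵢ−μ)² = (0.40)² + (-0.13)² + (0.72)² + (0.25)² + (0.49)² + (-0.35)² + (-0.48)² + (-0.52)² + (0.77)² = 2.2141.
Posterior: Inv-Gamma(3.8 + 9/2, 12.3 + 2.2141/2) = Inv-Gamma(8.30, 13.40705).
E[σ²|data] = β/(α−1) = 13.40705/7.30 = 1.8366.

1.8366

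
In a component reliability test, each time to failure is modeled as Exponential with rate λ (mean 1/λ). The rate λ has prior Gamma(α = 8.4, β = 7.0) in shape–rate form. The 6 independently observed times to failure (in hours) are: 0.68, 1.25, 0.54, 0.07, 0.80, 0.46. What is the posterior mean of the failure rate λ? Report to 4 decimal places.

1.3333

With a Gamma(shape α, rate β) prior on the exponential rate λ, the posterior after n observations with total T = Σxᵢ is Gamma(α+n, β+T).
Sum of observations T = 3.80 hours; n = 6.
Posterior: Gamma(8.4+6, 7.0+3.80) = Gamma(14.4, 10.80).
Posterior mean of λ = α/β = 14.4/10.80 = 1.3333.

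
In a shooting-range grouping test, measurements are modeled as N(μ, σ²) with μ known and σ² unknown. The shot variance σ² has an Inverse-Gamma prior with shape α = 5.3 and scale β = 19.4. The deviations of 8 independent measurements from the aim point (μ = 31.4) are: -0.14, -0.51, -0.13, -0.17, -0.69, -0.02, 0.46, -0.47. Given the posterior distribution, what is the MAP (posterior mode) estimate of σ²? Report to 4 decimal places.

1.9434

With known mean μ and an Inverse-Gamma(α, β) prior on σ², the Normal likelihood is conjugate: posterior is Inv-Gamma(α + n/2, β + Σ(xᵢ−μ)²/2).
Σ(xᵢ−μ)² = (-0.14)² + (-0.51)² + (-0.13)² + (-0.17)² + (-0.69)² + (-0.02)² + (0.46)² + (-0.47)² = 1.2345.
Posterior: Inv-Gamma(5.3 + 8/2, 19.4 + 1.2345/2) = Inv-Gamma(9.30, 20.01725).
Mode = β/(α+1) = 20.01725/10.30 = 1.9434.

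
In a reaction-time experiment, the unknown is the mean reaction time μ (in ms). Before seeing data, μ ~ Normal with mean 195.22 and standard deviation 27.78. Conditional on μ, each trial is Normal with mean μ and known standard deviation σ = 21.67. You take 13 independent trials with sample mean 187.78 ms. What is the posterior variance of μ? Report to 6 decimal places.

34.507054

For Normal data with known variance σ², a Normal(μ₀, σ₀²) prior on μ is conjugate. Posterior precision = 1/σ₀² + n/σ²; posterior mean is the precision-weighted average of μ₀ and x̄.
σ₀² = 27.78² = 771.7284, σ² = 21.67² = 469.5889; σ² + n·σ₀² = 469.5889 + 13·771.7284 = 10502.0581.
Posterior precision = 1/σ₀² + n/σ² = 1/771.7284 + 13/469.5889 = (σ² + n·σ₀²)/(σ₀²σ²) = 10502.0581/(771.7284·469.5889); posterior variance σₙ² = σ₀²σ²/(σ² + n·σ₀²) = 771.7284·469.5889/10502.0581 = 34.507054.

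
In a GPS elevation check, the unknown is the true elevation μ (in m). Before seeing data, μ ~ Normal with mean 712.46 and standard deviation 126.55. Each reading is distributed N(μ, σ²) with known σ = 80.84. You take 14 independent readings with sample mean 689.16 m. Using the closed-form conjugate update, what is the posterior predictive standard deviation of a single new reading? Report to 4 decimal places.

83.5983

For Normal data with known variance σ², a Normal(μ₀, σ₀²) prior on μ is conjugate. Posterior precision = 1/σ₀² + n/σ²; posterior mean is the precision-weighted average of μ₀ and x̄.
σ₀² = 126.55² = 16014.9025, σ² = 80.84² = 6535.1056; σ² + n·σ₀² = 6535.1056 + 14·16014.9025 = 230743.7406.
Posterior precision = 1/σ₀² + n/σ² = 1/16014.9025 + 14/6535.1056 = (σ² + n·σ₀²)/(σ₀²σ²) = 230743.7406/(16014.9025·6535.1056); posterior variance σₙ² = σ₀²σ²/(σ² + n·σ₀²) = 16014.9025·6535.1056/230743.7406 = 453.572776.
Predictive variance for one new observation = σₙ² + σ² = 16014.9025·6535.1056/230743.7406 + 6535.1056 = σ²·(σ₀² + 230743.7406)/230743.7406 = 6535.1056·246758.6431/230743.7406 = 6988.678376; SD = √(6535.1056·246758.6431/230743.7406) = 83.5983.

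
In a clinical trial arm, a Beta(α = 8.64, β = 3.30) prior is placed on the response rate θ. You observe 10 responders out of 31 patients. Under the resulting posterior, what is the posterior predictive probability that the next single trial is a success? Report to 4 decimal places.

The Beta prior is conjugate to a Binomial/Bernoulli likelihood; the update adds successes to α and failures to β.
Posterior: Beta(α+k, β+n−k) = Beta(8.64+10, 3.30+21) = Beta(18.64, 24.30).
For a single future Bernoulli trial, P(success | data) = α/(α+β) = 0.4341.

0.4341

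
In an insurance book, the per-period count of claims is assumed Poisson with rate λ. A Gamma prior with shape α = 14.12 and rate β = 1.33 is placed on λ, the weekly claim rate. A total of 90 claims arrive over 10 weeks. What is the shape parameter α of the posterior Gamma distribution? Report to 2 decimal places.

104.12

With a Gamma(shape α, rate β) prior, the Poisson likelihood is conjugate: the posterior is Gamma(α + ΣXᵢ, β + n).
Posterior: Gamma(α+S, β+n) = Gamma(14.12+90, 1.33+10) = Gamma(104.12, 11.33).
Posterior α = 104.12.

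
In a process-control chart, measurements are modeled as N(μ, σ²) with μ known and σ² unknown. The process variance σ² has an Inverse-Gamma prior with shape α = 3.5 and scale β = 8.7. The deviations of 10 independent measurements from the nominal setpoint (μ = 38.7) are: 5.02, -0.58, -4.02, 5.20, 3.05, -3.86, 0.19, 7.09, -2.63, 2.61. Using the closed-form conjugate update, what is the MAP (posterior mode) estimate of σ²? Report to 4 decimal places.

With known mean μ and an Inverse-Gamma(α, β) prior on σ², the Normal likelihood is conjugate: posterior is Inv-Gamma(α + n/2, β + Σ(xᵢ−μ)²/2).
Σ(xᵢ−μ)² = (5.02)² + (-0.58)² + (-4.02)² + (5.20)² + (3.05)² + (-3.86)² + (0.19)² + (7.09)² + (-2.63)² + (2.61)² = 156.9725.
Posterior: Inv-Gamma(3.5 + 10/2, 8.7 + 156.9725/2) = Inv-Gamma(8.50, 87.18625).
Mode = β/(α+1) = 87.18625/9.50 = 9.1775.

9.1775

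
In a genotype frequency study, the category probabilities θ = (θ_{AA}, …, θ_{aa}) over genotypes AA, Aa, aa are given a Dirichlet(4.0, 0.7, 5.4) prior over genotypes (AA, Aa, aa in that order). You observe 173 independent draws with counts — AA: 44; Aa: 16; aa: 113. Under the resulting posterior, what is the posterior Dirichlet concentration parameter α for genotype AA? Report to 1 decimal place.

48.0

The Dirichlet prior is conjugate to the Multinomial likelihood: each posterior αⱼ = prior αⱼ + observed count nⱼ.
Posterior concentration: (48.0, 16.7, 118.4), total = 183.1.
α_{AA} = 4.0 + 44 = 48.0.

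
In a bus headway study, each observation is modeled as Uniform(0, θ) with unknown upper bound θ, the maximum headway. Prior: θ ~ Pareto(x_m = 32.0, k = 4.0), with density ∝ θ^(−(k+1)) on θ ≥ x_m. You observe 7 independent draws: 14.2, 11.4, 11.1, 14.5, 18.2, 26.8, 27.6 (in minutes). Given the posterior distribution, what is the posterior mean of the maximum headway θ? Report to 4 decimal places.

A Pareto(scale x_m, shape k) prior on the upper bound θ of Uniform(0, θ) is conjugate: posterior is Pareto(max(x_m, max xᵢ), k + n).
Sample maximum = 27.6; prior scale x_m = 32.0 → posterior scale = max = 32.0.
Posterior shape = 4.0 + 7 = 11.0.
E[θ|data] = k·x_m/(k−1) = 11.0·32.0/10.0 = 35.2000.

35.2000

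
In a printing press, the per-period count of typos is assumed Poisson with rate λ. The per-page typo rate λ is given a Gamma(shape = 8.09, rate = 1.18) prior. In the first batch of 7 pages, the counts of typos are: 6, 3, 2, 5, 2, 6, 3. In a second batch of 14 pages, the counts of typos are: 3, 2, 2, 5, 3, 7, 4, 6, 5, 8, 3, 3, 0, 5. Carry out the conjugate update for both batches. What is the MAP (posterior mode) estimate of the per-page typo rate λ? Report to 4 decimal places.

4.0618

With a Gamma(shape α, rate β) prior, the Poisson likelihood is conjugate: the posterior is Gamma(α + ΣXᵢ, β + n).
Batch 1: sum of counts S = 27 over n = 7 pages.
After batch 1: Gamma(α+S, β+n) = Gamma(8.09+27, 1.18+7) = Gamma(35.09, 8.18).
Batch 2: sum of counts S = 56 over n = 14 pages.
After batch 2: Gamma(α+S, β+n) = Gamma(35.09+56, 8.18+14) = Gamma(91.09, 22.18).
Mode of Gamma(α,β) for α≥1 is (α−1)/β = 90.09/22.18 = 4.0618.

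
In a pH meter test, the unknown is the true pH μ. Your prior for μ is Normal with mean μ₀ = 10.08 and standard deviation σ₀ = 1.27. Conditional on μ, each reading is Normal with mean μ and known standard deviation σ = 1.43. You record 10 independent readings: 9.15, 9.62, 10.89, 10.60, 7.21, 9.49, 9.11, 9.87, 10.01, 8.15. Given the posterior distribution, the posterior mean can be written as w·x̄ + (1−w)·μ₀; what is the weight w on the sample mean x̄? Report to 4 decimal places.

For Normal data with known variance σ², a Normal(μ₀, σ₀²) prior on μ is conjugate. Posterior precision = 1/σ₀² + n/σ²; posterior mean is the precision-weighted average of μ₀ and x̄.
σ₀² = 1.27² = 1.6129, σ² = 1.43² = 2.0449. Prior precision 1/σ₀² = 1/1.6129; data precision n/σ² = 10/2.0449.
w = (n/σ²)/(1/σ₀² + n/σ²) = n·σ₀²/(σ² + n·σ₀²) = 10·1.6129/(2.0449 + 10·1.6129) = 16.129/18.1739 = 0.8875.

0.8875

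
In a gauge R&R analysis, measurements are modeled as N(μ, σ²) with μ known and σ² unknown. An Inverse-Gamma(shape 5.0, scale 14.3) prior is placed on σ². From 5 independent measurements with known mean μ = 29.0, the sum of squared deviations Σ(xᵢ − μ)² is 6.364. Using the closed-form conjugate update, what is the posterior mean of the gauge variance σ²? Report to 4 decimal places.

2.6895

With known mean μ and an Inverse-Gamma(α, β) prior on σ², the Normal likelihood is conjugate: posterior is Inv-Gamma(α + n/2, β + Σ(xᵢ−μ)²/2).
Posterior: Inv-Gamma(5.0 + 5/2, 14.3 + 6.364/2) = Inv-Gamma(7.50, 17.4820).
E[σ²|data] = β/(α−1) = 17.4820/6.50 = 2.6895.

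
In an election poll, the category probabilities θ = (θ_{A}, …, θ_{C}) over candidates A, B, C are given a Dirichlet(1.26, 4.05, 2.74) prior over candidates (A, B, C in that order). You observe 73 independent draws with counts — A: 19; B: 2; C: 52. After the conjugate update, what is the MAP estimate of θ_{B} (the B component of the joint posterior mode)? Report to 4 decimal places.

0.0647

The Dirichlet prior is conjugate to the Multinomial likelihood: each posterior αⱼ = prior αⱼ + observed count nⱼ.
Posterior concentration: (20.26, 6.05, 54.74), total = 81.05.
Joint mode component: (α_{B}−1)/(Σα−K) = 5.05/78.05 = 0.0647.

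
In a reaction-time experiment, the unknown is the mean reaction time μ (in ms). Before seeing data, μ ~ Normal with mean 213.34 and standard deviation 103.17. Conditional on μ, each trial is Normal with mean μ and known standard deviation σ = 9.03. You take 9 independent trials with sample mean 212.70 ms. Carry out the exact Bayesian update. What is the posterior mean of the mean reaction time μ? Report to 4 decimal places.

212.7005

For Normal data with known variance σ², a Normal(μ₀, σ₀²) prior on μ is conjugate. Posterior precision = 1/σ₀² + n/σ²; posterior mean is the precision-weighted average of μ₀ and x̄.
n·x̄ = 9·212.70 = 1914.3.
σ₀² = 103.17² = 10644.0489, σ² = 9.03² = 81.5409; σ² + n·σ₀² = 81.5409 + 9·10644.0489 = 95877.981.
Posterior mean = (μ₀/σ₀² + n·x̄/σ²)/(1/σ₀² + n/σ²) = (σ²·μ₀ + σ₀²·n·x̄)/(σ² + n·σ₀²) = (81.5409·213.34 + 10644.0489·1914.3)/95877.981 = 20393298.744876/95877.981 = 212.7005.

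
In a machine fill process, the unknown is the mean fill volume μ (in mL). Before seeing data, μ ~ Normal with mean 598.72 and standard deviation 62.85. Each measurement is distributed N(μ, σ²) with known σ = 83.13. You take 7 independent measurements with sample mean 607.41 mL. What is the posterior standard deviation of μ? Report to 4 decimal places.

28.1039

For Normal data with known variance σ², a Normal(μ₀, σ₀²) prior on μ is conjugate. Posterior precision = 1/σ₀² + n/σ²; posterior mean is the precision-weighted average of μ₀ and x̄.
σ₀² = 62.85² = 3950.1225, σ² = 83.13² = 6910.5969; σ² + n·σ₀² = 6910.5969 + 7·3950.1225 = 34561.4544.
Posterior precision = 1/σ₀² + n/σ² = 1/3950.1225 + 7/6910.5969 = (σ² + n·σ₀²)/(σ₀²σ²) = 34561.4544/(3950.1225·6910.5969); posterior variance σₙ² = σ₀²σ²/(σ² + n·σ₀²) = 3950.1225·6910.5969/34561.4544 = 789.830890.
Posterior SD = √σₙ² = √(3950.1225·6910.5969/34561.4544) = 28.1039.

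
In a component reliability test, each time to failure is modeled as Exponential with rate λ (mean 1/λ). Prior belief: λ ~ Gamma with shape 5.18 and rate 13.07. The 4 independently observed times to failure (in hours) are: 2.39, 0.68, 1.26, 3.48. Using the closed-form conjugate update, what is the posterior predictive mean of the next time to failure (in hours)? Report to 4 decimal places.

With a Gamma(shape α, rate β) prior on the exponential rate λ, the posterior after n observations with total T = Σxᵢ is Gamma(α+n, β+T).
Sum of observations T = 7.81 hours; n = 4.
Posterior: Gamma(5.18+4, 13.07+7.81) = Gamma(9.18, 20.88).
The predictive distribution for the next observation is Lomax; its mean is β/(α−1) = 20.88/8.18 = 2.5526.

2.5526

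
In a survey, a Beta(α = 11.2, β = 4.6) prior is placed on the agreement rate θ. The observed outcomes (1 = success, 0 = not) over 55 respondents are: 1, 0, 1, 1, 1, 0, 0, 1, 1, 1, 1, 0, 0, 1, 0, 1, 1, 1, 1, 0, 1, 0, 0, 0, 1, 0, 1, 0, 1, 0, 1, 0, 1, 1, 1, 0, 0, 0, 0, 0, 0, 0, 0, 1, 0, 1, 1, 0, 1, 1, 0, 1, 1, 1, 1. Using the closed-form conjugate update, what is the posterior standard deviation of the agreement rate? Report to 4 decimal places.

The Beta prior is conjugate to a Binomial/Bernoulli likelihood; the update adds successes to α and failures to β.
Posterior: Beta(α+k, β+n−k) = Beta(11.2+30, 4.6+25) = Beta(41.2, 29.6).
Var = αβ/((α+β)²(α+β+1)) = 41.2·29.6/(70.8²·71.8) = 0.00338843; SD = √0.00338843 = 0.0582.

0.0582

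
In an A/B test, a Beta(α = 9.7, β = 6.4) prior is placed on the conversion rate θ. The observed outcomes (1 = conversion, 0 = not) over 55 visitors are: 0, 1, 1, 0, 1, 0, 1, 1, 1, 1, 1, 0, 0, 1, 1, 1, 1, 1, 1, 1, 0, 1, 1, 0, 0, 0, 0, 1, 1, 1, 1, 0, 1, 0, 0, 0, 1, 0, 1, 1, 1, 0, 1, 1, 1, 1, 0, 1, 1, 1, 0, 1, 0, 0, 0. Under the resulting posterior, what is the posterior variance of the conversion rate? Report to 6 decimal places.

0.003285

The Beta prior is conjugate to a Binomial/Bernoulli likelihood; the update adds successes to α and failures to β.
Posterior: Beta(α+k, β+n−k) = Beta(9.7+34, 6.4+21) = Beta(43.7, 27.4).
Var = αβ/((α+β)²(α+β+1)) = 43.7·27.4/(71.1²·72.1) = 0.003285.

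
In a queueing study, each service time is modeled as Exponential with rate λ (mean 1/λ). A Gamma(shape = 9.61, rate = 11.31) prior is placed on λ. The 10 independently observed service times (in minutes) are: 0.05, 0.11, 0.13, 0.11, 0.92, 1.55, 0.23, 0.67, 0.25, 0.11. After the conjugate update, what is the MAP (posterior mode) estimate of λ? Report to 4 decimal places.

With a Gamma(shape α, rate β) prior on the exponential rate λ, the posterior after n observations with total T = Σxᵢ is Gamma(α+n, β+T).
Sum of observations T = 4.13 minutes; n = 10.
Posterior: Gamma(9.61+10, 11.31+4.13) = Gamma(19.61, 15.44).
Mode = (α−1)/β = 1.2053.

1.2053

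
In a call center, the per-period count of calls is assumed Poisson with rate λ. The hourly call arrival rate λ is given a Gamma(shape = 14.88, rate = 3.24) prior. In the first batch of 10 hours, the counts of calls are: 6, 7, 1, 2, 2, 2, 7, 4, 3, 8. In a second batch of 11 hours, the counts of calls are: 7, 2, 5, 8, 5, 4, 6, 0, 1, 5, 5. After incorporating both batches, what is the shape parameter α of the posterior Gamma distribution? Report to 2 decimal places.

104.88

With a Gamma(shape α, rate β) prior, the Poisson likelihood is conjugate: the posterior is Gamma(α + ΣXᵢ, β + n).
Batch 1: sum of counts S = 42 over n = 10 hours.
After batch 1: Gamma(α+S, β+n) = Gamma(14.88+42, 3.24+10) = Gamma(56.88, 13.24).
Batch 2: sum of counts S = 48 over n = 11 hours.
After batch 2: Gamma(α+S, β+n) = Gamma(56.88+48, 13.24+11) = Gamma(104.88, 24.24).
Posterior α = 104.88.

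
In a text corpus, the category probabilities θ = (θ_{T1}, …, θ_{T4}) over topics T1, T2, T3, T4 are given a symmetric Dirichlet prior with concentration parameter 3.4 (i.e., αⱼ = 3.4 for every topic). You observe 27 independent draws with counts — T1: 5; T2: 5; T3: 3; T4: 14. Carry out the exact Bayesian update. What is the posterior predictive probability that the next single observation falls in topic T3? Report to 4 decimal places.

The Dirichlet prior is conjugate to the Multinomial likelihood: each posterior αⱼ = prior αⱼ + observed count nⱼ.
Posterior concentration: (8.4, 8.4, 6.4, 17.4), total = 40.6.
P(next = T3 | data) = α_{T3}/Σα = 0.1576.

0.1576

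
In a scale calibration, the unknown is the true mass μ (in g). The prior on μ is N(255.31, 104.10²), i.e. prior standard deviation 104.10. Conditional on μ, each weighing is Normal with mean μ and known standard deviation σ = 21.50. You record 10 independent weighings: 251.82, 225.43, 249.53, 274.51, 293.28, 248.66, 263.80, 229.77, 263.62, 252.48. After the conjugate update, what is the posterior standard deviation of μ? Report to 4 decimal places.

6.7844

For Normal data with known variance σ², a Normal(μ₀, σ₀²) prior on μ is conjugate. Posterior precision = 1/σ₀² + n/σ²; posterior mean is the precision-weighted average of μ₀ and x̄.
σ₀² = 104.10² = 10836.81, σ² = 21.50² = 462.25; σ² + n·σ₀² = 462.25 + 10·10836.81 = 108830.35.
Posterior precision = 1/σ₀² + n/σ² = 1/10836.81 + 10/462.25 = (σ² + n·σ₀²)/(σ₀²σ²) = 108830.35/(10836.81·462.25); posterior variance σₙ² = σ₀²σ²/(σ² + n·σ₀²) = 10836.81·462.25/108830.35 = 46.028662.
Posterior SD = √σₙ² = √(10836.81·462.25/108830.35) = 6.7844.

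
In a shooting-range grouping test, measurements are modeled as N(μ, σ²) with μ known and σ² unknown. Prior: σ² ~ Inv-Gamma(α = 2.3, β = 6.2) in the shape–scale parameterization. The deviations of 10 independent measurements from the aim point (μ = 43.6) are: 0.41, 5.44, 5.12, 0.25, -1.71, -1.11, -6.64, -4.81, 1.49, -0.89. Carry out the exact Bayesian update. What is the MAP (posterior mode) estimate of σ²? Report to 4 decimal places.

With known mean μ and an Inverse-Gamma(α, β) prior on σ², the Normal likelihood is conjugate: posterior is Inv-Gamma(α + n/2, β + Σ(xᵢ−μ)²/2).
Σ(xᵢ−μ)² = (0.41)² + (5.44)² + (5.12)² + (0.25)² + (-1.71)² + (-1.11)² + (-6.64)² + (-4.81)² + (1.49)² + (-0.89)² = 130.4327.
Posterior: Inv-Gamma(2.3 + 10/2, 6.2 + 130.4327/2) = Inv-Gamma(7.30, 71.41635).
Mode = β/(α+1) = 71.41635/8.30 = 8.6044.

8.6044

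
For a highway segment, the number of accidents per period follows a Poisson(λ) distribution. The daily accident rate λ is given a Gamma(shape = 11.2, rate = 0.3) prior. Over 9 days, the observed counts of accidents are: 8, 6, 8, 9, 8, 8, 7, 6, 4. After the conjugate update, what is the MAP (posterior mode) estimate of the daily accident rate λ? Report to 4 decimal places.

7.9785

With a Gamma(shape α, rate β) prior, the Poisson likelihood is conjugate: the posterior is Gamma(α + ΣXᵢ, β + n).
Sum of counts S = 64 over n = 9 days.
Posterior: Gamma(α+S, β+n) = Gamma(11.2+64, 0.3+9) = Gamma(75.2, 9.3).
Mode of Gamma(α,β) for α≥1 is (α−1)/β = 74.2/9.3 = 7.9785.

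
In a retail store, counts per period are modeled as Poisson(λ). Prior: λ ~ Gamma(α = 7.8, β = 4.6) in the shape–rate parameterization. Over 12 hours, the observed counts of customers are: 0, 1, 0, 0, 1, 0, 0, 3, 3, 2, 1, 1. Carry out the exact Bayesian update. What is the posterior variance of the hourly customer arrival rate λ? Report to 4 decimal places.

With a Gamma(shape α, rate β) prior, the Poisson likelihood is conjugate: the posterior is Gamma(α + ΣXᵢ, β + n).
Sum of counts S = 12 over n = 12 hours.
Posterior: Gamma(α+S, β+n) = Gamma(7.8+12, 4.6+12) = Gamma(19.8, 16.6).
Var = α/β² = 19.8/16.6² = 0.0719.

0.0719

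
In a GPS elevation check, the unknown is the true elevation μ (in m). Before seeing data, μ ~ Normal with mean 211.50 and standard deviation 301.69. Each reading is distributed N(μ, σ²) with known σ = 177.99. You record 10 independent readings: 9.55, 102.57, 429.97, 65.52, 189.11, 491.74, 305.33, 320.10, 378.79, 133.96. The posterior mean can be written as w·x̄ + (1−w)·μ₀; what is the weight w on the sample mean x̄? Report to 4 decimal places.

For Normal data with known variance σ², a Normal(μ₀, σ₀²) prior on μ is conjugate. Posterior precision = 1/σ₀² + n/σ²; posterior mean is the precision-weighted average of μ₀ and x̄.
σ₀² = 301.69² = 91016.8561, σ² = 177.99² = 31680.4401. Prior precision 1/σ₀² = 1/91016.8561; data precision n/σ² = 10/31680.4401.
w = (n/σ²)/(1/σ₀² + n/σ²) = n·σ₀²/(σ² + n·σ₀²) = 10·91016.8561/(31680.4401 + 10·91016.8561) = 910168.561/941849.0011 = 0.9664.

0.9664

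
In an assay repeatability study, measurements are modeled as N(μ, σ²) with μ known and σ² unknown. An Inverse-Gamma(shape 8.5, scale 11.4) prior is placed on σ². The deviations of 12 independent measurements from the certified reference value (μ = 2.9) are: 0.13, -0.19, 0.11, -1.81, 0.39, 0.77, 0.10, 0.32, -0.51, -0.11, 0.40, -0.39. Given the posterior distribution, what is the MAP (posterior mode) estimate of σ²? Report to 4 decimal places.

With known mean μ and an Inverse-Gamma(α, β) prior on σ², the Normal likelihood is conjugate: posterior is Inv-Gamma(α + n/2, β + Σ(xᵢ−μ)²/2).
Σ(xᵢ−μ)² = (0.13)² + (-0.19)² + (0.11)² + (-1.81)² + (0.39)² + (0.77)² + (0.10)² + (0.32)² + (-0.51)² + (-0.11)² + (0.40)² + (-0.39)² = 4.7829.
Posterior: Inv-Gamma(8.5 + 12/2, 11.4 + 4.7829/2) = Inv-Gamma(14.50, 13.79145).
Mode = β/(α+1) = 13.79145/15.50 = 0.8898.

0.8898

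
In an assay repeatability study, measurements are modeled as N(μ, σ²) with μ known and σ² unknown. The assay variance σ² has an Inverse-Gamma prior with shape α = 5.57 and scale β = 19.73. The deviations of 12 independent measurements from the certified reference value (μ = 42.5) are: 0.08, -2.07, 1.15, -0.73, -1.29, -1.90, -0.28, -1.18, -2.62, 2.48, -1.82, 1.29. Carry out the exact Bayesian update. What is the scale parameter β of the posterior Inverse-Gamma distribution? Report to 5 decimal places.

With known mean μ and an Inverse-Gamma(α, β) prior on σ², the Normal likelihood is conjugate: posterior is Inv-Gamma(α + n/2, β + Σ(xᵢ−μ)²/2).
Σ(xᵢ−μ)² = (0.08)² + (-2.07)² + (1.15)² + (-0.73)² + (-1.29)² + (-1.90)² + (-0.28)² + (-1.18)² + (-2.62)² + (2.48)² + (-1.82)² + (1.29)² = 30.8829.
Posterior: Inv-Gamma(5.57 + 12/2, 19.73 + 30.8829/2) = Inv-Gamma(11.57, 35.17145).
Posterior β = 35.17145.

35.17145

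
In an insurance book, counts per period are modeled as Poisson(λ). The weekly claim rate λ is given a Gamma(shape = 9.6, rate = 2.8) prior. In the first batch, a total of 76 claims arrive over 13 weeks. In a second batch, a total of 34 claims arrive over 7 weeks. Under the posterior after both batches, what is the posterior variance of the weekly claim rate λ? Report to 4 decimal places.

0.2301

With a Gamma(shape α, rate β) prior, the Poisson likelihood is conjugate: the posterior is Gamma(α + ΣXᵢ, β + n).
After batch 1: Gamma(α+S, β+n) = Gamma(9.6+76, 2.8+13) = Gamma(85.6, 15.8).
After batch 2: Gamma(α+S, β+n) = Gamma(85.6+34, 15.8+7) = Gamma(119.6, 22.8).
Var = α/β² = 119.6/22.8² = 0.2301.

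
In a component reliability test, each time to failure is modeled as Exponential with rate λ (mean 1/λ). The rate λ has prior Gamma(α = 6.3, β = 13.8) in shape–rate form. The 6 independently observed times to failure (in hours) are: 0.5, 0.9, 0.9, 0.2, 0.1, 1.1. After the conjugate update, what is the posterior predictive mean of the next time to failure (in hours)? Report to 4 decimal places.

1.5487

With a Gamma(shape α, rate β) prior on the exponential rate λ, the posterior after n observations with total T = Σxᵢ is Gamma(α+n, β+T).
Sum of observations T = 3.7 hours; n = 6.
Posterior: Gamma(6.3+6, 13.8+3.7) = Gamma(12.3, 17.5).
The predictive distribution for the next observation is Lomax; its mean is β/(α−1) = 17.5/11.3 = 1.5487.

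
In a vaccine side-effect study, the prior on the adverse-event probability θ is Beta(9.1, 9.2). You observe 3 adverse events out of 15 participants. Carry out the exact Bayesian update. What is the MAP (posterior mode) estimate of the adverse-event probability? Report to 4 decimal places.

The Beta prior is conjugate to a Binomial/Bernoulli likelihood; the update adds successes to α and failures to β.
Posterior: Beta(α+k, β+n−k) = Beta(9.1+3, 9.2+12) = Beta(12.1, 21.2).
Mode of Beta(a,b) for a,b>1 is (a−1)/(a+b−2) = 11.1/31.3 = 0.3546.

0.3546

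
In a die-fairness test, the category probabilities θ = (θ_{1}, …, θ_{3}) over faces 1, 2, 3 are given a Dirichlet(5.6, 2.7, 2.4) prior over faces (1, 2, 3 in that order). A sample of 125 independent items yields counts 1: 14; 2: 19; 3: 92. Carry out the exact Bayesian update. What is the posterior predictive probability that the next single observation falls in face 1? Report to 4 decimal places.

0.1444

The Dirichlet prior is conjugate to the Multinomial likelihood: each posterior αⱼ = prior αⱼ + observed count nⱼ.
Posterior concentration: (19.6, 21.7, 94.4), total = 135.7.
P(next = 1 | data) = α_{1}/Σα = 0.1444.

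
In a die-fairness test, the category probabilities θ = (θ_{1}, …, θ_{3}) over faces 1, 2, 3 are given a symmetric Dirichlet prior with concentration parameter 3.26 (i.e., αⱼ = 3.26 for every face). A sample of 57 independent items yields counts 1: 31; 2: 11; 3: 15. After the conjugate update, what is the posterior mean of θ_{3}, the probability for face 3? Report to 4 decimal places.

0.2734

The Dirichlet prior is conjugate to the Multinomial likelihood: each posterior αⱼ = prior αⱼ + observed count nⱼ.
Posterior concentration: (34.26, 14.26, 18.26), total = 66.78.
E[θ_{3}|data] = α_{3}/Σα = 18.26/66.78 = 0.2734.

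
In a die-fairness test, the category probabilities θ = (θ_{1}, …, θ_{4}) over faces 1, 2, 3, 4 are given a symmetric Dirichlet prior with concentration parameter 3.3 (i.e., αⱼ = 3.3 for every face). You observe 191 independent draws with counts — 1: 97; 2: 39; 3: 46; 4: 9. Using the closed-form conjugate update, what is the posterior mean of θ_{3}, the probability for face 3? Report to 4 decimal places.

0.2414

The Dirichlet prior is conjugate to the Multinomial likelihood: each posterior αⱼ = prior αⱼ + observed count nⱼ.
Posterior concentration: (100.3, 42.3, 49.3, 12.3), total = 204.2.
E[θ_{3}|data] = α_{3}/Σα = 49.3/204.2 = 0.2414.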